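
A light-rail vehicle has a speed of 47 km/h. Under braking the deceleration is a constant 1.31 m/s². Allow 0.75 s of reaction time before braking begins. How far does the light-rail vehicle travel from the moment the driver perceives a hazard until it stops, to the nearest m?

Total stopping distance ≈ 75 m

47 km/h ÷ 3.6 = 13.0556 m/s.
Reaction distance = v·t_r = 13.0556 × 0.75 = 9.792 m.
Braking distance = v²/(2a) = 13.0556² / (2 × 1.310) = 170.449 / 2.620 = 65.057 m.
Total = 9.792 + 65.057 = 74.849 m.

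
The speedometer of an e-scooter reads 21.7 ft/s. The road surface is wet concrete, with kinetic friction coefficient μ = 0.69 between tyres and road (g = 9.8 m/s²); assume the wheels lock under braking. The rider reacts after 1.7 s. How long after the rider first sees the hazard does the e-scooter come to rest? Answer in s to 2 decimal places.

Total time ≈ 2.68 s

21.7 ft/s × 0.3048 = 6.6142 m/s.
a = μg = 0.69 × 9.8 = 6.762 m/s².
Braking time = v/a = 6.6142 / 6.762 = 0.978 s.
Total = 1.7 + 0.978 = 2.678 s.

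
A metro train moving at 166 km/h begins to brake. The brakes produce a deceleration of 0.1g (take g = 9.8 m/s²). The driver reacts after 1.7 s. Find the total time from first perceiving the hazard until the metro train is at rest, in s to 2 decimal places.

Total time ≈ 48.75 s

166 km/h ÷ 3.6 = 46.1111 m/s.
a = 0.1 × 9.8 = 0.980 m/s².
Braking time = v/a = 46.1111 / 0.980 = 47.052 s.
Total = 1.7 + 47.052 = 48.752 s.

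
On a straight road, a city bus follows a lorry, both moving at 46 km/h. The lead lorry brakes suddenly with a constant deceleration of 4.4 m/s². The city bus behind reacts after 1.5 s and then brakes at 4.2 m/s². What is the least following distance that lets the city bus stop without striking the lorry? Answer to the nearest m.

Minimum gap ≈ 20 m

46 km/h ÷ 3.6 = 12.7778 m/s.
Leader travels v²/(2a_L) = 163.272 / 8.800 = 18.554 m before stopping.
Follower covers v·t_r = 12.7778 × 1.5 = 19.167 m while reacting, then v²/(2a_F) = 163.272 / 8.400 = 19.437 m while braking, for a total of 19.167 + 19.437 = 38.604 m.
Since a_F ≤ a_L and the follower starts braking later, the follower is never slower than the leader, so the closest approach is when both have stopped.
Minimum gap = 38.604 − 18.554 = 20.050 m.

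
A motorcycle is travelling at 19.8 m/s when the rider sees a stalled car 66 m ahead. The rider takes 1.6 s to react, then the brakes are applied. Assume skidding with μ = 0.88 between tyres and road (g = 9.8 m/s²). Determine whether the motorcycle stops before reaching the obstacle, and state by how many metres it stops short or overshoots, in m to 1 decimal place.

a = μg = 0.88 × 9.8 = 8.624 m/s².
Reaction distance = 19.8000 × 1.6 = 31.680 m.
Braking distance = v²/(2a) = 392.040 / 17.248 = 22.730 m.
Total stopping distance = 31.680 + 22.730 = 54.410 m, vs 66 m available — it stops with 66 − 54.410 = 11.590 m to spare.

Yes — it stops 11.6 m short of the obstacle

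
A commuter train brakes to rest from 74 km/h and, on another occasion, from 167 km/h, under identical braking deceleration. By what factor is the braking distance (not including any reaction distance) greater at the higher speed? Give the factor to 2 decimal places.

Braking distance d = v²/(2a), so with a fixed, d ∝ v².
Factor = (167/74)² = 2.2568² = 5.0931.

Factor ≈ 5.09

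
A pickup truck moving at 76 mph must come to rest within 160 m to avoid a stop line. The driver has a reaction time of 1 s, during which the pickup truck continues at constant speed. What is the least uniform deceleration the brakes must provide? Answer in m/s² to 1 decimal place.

76 mph × 0.44704 = 33.9750 m/s.
Distance covered during reaction = 33.9750 × 1 = 33.975 m.
Distance available for braking: 160 − 33.975 = 126.025 m.
v² = 2a·d ⇒ a = v²/(2d) = 33.9750² / (2 × 126.025) = 1154.301 / 252.050 = 4.5797 m/s².

Required deceleration ≈ 4.6 m/s²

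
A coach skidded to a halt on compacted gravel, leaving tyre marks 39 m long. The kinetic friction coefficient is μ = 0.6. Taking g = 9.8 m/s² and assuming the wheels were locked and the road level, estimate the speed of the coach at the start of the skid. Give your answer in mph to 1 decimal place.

Deceleration a = μg = 0.6 × 9.8 = 5.880 m/s².
v = √(2a·d) = √(2 × 5.880 × 39) = √458.640 = 21.4159 m/s.
= 21.4159 ÷ 0.44704 = 47.906 mph.

Initial speed ≈ 47.9 mph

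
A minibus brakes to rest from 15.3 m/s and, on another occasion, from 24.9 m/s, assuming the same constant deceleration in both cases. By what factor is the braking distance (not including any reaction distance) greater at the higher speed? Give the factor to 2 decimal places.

Braking distance d = v²/(2a), so with a fixed, d ∝ v².
Factor = (24.9/15.3)² = 1.6275² = 2.6488.

Factor ≈ 2.65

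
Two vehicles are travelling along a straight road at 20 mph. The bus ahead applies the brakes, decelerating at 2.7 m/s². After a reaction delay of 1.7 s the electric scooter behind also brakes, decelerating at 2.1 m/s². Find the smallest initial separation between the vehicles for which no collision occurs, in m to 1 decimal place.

20 mph × 0.44704 = 8.9408 m/s.
Leader travels v²/(2a_L) = 79.938 / 5.400 = 14.803 m before stopping.
Follower covers v·t_r = 8.9408 × 1.7 = 15.199 m while reacting, then v²/(2a_F) = 79.938 / 4.200 = 19.033 m while braking, for a total of 15.199 + 19.033 = 34.232 m.
Since a_F ≤ a_L and the follower starts braking later, the follower is never slower than the leader, so the closest approach is when both have stopped.
Minimum gap = 34.232 − 14.803 = 19.429 m.

Minimum gap ≈ 19.4 m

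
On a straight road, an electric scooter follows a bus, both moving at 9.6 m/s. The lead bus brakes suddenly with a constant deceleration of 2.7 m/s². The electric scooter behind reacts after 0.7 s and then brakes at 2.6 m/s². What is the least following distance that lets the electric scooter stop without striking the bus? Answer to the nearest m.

Leader travels v²/(2a_L) = 92.160 / 5.400 = 17.067 m before stopping.
Follower covers v·t_r = 9.6000 × 0.7 = 6.720 m while reacting, then v²/(2a_F) = 92.160 / 5.200 = 17.723 m while braking, for a total of 6.720 + 17.723 = 24.443 m.
Since a_F ≤ a_L and the follower starts braking later, the follower is never slower than the leader, so the closest approach is when both have stopped.
Minimum gap = 24.443 − 17.067 = 7.376 m.

Minimum gap ≈ 7 m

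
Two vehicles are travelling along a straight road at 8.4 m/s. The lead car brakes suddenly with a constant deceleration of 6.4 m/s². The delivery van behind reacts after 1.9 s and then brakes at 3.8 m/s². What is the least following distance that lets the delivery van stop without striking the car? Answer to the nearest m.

Leader travels v²/(2a_L) = 70.560 / 12.800 = 5.513 m before stopping.
Follower covers v·t_r = 8.4000 × 1.9 = 15.960 m while reacting, then v²/(2a_F) = 70.560 / 7.600 = 9.284 m while braking, for a total of 15.960 + 9.284 = 25.244 m.
Since a_F ≤ a_L and the follower starts braking later, the follower is never slower than the leader, so the closest approach is when both have stopped.
Minimum gap = 25.244 − 5.513 = 19.731 m.

Minimum gap ≈ 20 m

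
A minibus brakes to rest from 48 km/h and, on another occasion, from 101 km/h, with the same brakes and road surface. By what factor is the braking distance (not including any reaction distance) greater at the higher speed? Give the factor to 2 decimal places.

Braking distance d = v²/(2a), so with a fixed, d ∝ v².
Factor = (101/48)² = 2.1042² = 4.4277.

Factor ≈ 4.43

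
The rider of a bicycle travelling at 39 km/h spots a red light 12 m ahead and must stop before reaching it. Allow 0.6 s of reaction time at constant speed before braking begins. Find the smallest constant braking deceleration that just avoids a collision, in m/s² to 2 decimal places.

39 km/h ÷ 3.6 = 10.8333 m/s.
Distance covered during reaction = 10.8333 × 0.6 = 6.500 m.
Distance available for braking: 12 − 6.500 = 5.500 m.
v² = 2a·d ⇒ a = v²/(2d) = 10.8333² / (2 × 5.500) = 117.360 / 11.000 = 10.6691 m/s².

Required deceleration ≈ 10.67 m/s²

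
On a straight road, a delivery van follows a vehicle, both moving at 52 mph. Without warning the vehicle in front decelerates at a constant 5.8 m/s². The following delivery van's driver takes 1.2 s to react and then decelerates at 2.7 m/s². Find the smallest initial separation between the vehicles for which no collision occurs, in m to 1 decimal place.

Minimum gap ≈ 81.4 m

52 mph × 0.44704 = 23.2461 m/s.
Leader travels v²/(2a_L) = 540.381 / 11.600 = 46.585 m before stopping.
Follower covers v·t_r = 23.2461 × 1.2 = 27.895 m while reacting, then v²/(2a_F) = 540.381 / 5.400 = 100.071 m while braking, for a total of 27.895 + 100.071 = 127.966 m.
Since a_F ≤ a_L and the follower starts braking later, the follower is never slower than the leader, so the closest approach is when both have stopped.
Minimum gap = 127.966 − 46.585 = 81.381 m.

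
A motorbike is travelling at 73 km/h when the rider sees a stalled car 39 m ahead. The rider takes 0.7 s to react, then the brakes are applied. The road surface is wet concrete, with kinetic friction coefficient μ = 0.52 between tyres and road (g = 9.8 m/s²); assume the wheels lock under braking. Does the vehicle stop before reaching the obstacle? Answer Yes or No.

No

73 km/h ÷ 3.6 = 20.2778 m/s.
a = μg = 0.52 × 9.8 = 5.096 m/s².
Reaction distance = 20.2778 × 0.7 = 14.194 m.
Braking distance = v²/(2a) = 411.189 / 10.192 = 40.344 m.
Total stopping distance = 14.194 + 40.344 = 54.538 m, vs 39 m available — it cannot stop in time and overshoots by 54.538 − 39 = 15.538 m.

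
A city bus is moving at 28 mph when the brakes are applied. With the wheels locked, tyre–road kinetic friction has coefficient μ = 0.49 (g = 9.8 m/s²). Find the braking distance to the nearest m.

Braking distance ≈ 16 m

28 mph × 0.44704 = 12.5171 m/s.
a = μg = 0.49 × 9.8 = 4.802 m/s².
Braking distance = v²/(2a) = 12.5171² / (2 × 4.802) = 156.678 / 9.604 = 16.314 m.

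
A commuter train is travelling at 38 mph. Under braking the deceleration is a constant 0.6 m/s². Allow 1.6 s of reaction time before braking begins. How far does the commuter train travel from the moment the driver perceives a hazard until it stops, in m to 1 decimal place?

38 mph × 0.44704 = 16.9875 m/s.
Reaction distance = v·t_r = 16.9875 × 1.6 = 27.180 m.
Braking distance = v²/(2a) = 16.9875² / (2 × 0.600) = 288.575 / 1.200 = 240.479 m.
Total = 27.180 + 240.479 = 267.659 m.

Total stopping distance ≈ 267.7 m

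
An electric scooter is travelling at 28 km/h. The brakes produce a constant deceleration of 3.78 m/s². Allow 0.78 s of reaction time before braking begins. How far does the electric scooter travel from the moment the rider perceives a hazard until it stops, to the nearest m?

Total stopping distance ≈ 14 m

28 km/h ÷ 3.6 = 7.7778 m/s.
Reaction distance = v·t_r = 7.7778 × 0.78 = 6.067 m.
Braking distance = v²/(2a) = 7.7778² / (2 × 3.780) = 60.494 / 7.560 = 8.002 m.
Total = 6.067 + 8.002 = 14.069 m.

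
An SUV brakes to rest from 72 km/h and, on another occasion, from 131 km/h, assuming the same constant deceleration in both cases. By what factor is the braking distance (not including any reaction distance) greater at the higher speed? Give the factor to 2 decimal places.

Braking distance d = v²/(2a), so with a fixed, d ∝ v².
Factor = (131/72)² = 1.8194² = 3.3102.

Factor ≈ 3.31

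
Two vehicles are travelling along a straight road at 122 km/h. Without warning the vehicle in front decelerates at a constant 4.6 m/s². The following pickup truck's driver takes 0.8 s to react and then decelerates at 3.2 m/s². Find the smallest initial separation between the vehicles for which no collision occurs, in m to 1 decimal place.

122 km/h ÷ 3.6 = 33.8889 m/s.
Leader travels v²/(2a_L) = 1148.458 / 9.200 = 124.832 m before stopping.
Follower covers v·t_r = 33.8889 × 0.8 = 27.111 m while reacting, then v²/(2a_F) = 1148.458 / 6.400 = 179.447 m while braking, for a total of 27.111 + 179.447 = 206.558 m.
Since a_F ≤ a_L and the follower starts braking later, the follower is never slower than the leader, so the closest approach is when both have stopped.
Minimum gap = 206.558 − 124.832 = 81.726 m.

Minimum gap ≈ 81.7 m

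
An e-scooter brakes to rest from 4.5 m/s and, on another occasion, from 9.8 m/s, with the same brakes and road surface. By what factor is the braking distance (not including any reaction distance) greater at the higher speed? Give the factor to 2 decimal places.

Factor ≈ 4.74

Braking distance d = v²/(2a), so with a fixed, d ∝ v².
Factor = (9.8/4.5)² = 2.1778² = 4.7428.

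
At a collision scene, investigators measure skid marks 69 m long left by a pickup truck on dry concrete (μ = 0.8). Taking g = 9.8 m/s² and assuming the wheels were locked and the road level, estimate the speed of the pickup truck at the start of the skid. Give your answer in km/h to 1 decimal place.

Deceleration a = μg = 0.8 × 9.8 = 7.840 m/s².
v = √(2a·d) = √(2 × 7.840 × 69) = √1081.920 = 32.8926 m/s.
= 32.8926 × 3.6 = 118.413 km/h.

Initial speed ≈ 118.4 km/h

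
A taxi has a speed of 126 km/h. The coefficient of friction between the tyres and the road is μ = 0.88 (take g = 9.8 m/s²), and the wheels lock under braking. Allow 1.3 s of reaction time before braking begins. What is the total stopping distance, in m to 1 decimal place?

126 km/h ÷ 3.6 = 35.0000 m/s.
a = μg = 0.88 × 9.8 = 8.624 m/s².
Reaction distance = v·t_r = 35.0000 × 1.3 = 45.500 m.
Braking distance = v²/(2a) = 35.0000² / (2 × 8.624) = 1225.000 / 17.248 = 71.023 m.
Total = 45.500 + 71.023 = 116.523 m.

Total stopping distance ≈ 116.5 m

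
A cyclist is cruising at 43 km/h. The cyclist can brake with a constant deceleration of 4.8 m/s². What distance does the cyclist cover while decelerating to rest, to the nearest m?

43 km/h ÷ 3.6 = 11.9444 m/s.
Braking distance = v²/(2a) = 11.9444² / (2 × 4.800) = 142.669 / 9.600 = 14.861 m.

Braking distance ≈ 15 m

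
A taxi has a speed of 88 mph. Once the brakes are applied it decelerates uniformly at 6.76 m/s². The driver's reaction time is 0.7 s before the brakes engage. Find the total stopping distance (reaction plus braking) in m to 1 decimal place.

Total stopping distance ≈ 142.0 m

88 mph × 0.44704 = 39.3395 m/s.
Reaction distance = v·t_r = 39.3395 × 0.7 = 27.538 m.
Braking distance = v²/(2a) = 39.3395² / (2 × 6.760) = 1547.596 / 13.520 = 114.467 m.
Total = 27.538 + 114.467 = 142.005 m.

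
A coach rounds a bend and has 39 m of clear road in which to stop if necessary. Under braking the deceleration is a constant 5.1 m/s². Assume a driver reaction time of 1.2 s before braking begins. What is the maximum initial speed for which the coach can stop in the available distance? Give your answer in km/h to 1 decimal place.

Stopping distance: v·t_r + v²/(2a) = 39 with t_r = 1.2 s and a = 5.100 m/s².
So v² + 12.240 v − 397.80 = 0.
Positive root: v = −a·t_r + √((a·t_r)² + 2a·d) = −6.120 + √(37.454 + 397.80) = 14.7427 m/s.
14.7427 m/s × 3.6 = 53.074 km/h.

Maximum speed ≈ 53.1 km/h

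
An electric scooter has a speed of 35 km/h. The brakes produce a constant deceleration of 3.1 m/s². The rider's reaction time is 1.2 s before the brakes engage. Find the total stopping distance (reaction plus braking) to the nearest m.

Total stopping distance ≈ 27 m

35 km/h ÷ 3.6 = 9.7222 m/s.
Reaction distance = v·t_r = 9.7222 × 1.2 = 11.667 m.
Braking distance = v²/(2a) = 9.7222² / (2 × 3.100) = 94.521 / 6.200 = 15.245 m.
Total = 11.667 + 15.245 = 26.912 m.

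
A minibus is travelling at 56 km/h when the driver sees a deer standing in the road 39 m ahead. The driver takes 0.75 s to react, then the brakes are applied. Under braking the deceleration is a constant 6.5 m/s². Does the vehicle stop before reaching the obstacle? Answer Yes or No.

56 km/h ÷ 3.6 = 15.5556 m/s.
Reaction distance = 15.5556 × 0.75 = 11.667 m.
Braking distance = v²/(2a) = 241.977 / 13.000 = 18.614 m.
Total stopping distance = 11.667 + 18.614 = 30.281 m, vs 39 m available — it stops with 39 − 30.281 = 8.719 m to spare.

Yes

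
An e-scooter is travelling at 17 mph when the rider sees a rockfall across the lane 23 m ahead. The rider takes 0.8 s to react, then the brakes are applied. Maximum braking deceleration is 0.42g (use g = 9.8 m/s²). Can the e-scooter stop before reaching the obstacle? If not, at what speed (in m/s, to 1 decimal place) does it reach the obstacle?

17 mph × 0.44704 = 7.5997 m/s.
a = 0.42 × 9.8 = 4.116 m/s².
Reaction distance = 7.5997 × 0.8 = 6.080 m.
Braking distance = v²/(2a) = 57.755 / 8.232 = 7.016 m.
Total stopping distance = 6.080 + 7.016 = 13.096 m, vs 23 m available — it stops with 23 − 13.096 = 9.904 m to spare.

Yes — it stops about 9.9 m short of the obstacle, so it never reaches it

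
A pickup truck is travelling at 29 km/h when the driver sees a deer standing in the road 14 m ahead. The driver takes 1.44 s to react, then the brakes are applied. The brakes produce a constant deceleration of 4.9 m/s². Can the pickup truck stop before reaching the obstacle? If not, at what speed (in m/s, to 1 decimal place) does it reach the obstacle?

29 km/h ÷ 3.6 = 8.0556 m/s.
Reaction distance = 8.0556 × 1.44 = 11.600 m.
Braking distance needed to stop: v²/(2a) = 64.893 / 9.800 = 6.622 m, so total needed = 11.600 + 6.622 = 18.222 m > 14 m — it cannot stop.
Distance remaining when braking begins: 14 − 11.600 = 2.400 m.
v² = v₀² − 2a·d = 64.893 − 2 × 4.900 × 2.400 = 41.373 m²/s².
v = √41.373 = 6.432 m/s.

No — it strikes the obstacle at 6.4 m/s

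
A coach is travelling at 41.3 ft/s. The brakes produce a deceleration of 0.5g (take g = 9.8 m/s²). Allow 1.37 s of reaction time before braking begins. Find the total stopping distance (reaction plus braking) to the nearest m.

Total stopping distance ≈ 33 m

41.3 ft/s × 0.3048 = 12.5882 m/s.
a = 0.5 × 9.8 = 4.900 m/s².
Reaction distance = v·t_r = 12.5882 × 1.37 = 17.246 m.
Braking distance = v²/(2a) = 12.5882² / (2 × 4.900) = 158.463 / 9.800 = 16.170 m.
Total = 17.246 + 16.170 = 33.416 m.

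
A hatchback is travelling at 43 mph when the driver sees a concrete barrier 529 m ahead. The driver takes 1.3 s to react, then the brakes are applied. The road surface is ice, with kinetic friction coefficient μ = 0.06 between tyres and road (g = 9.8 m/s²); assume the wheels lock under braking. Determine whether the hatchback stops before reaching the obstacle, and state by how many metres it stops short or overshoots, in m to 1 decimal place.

Yes — it stops 189.8 m short of the obstacle

43 mph × 0.44704 = 19.2227 m/s.
a = μg = 0.06 × 9.8 = 0.588 m/s².
Reaction distance = 19.2227 × 1.3 = 24.990 m.
Braking distance = v²/(2a) = 369.512 / 1.176 = 314.211 m.
Total stopping distance = 24.990 + 314.211 = 339.201 m, vs 529 m available — it stops with 529 − 339.201 = 189.799 m to spare.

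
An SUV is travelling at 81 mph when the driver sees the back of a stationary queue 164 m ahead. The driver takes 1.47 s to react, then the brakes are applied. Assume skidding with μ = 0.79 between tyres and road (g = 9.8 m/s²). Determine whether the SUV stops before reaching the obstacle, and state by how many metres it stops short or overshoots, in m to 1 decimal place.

Yes — it stops 26.1 m short of the obstacle

81 mph × 0.44704 = 36.2102 m/s.
a = μg = 0.79 × 9.8 = 7.742 m/s².
Reaction distance = 36.2102 × 1.47 = 53.229 m.
Braking distance = v²/(2a) = 1311.179 / 15.484 = 84.680 m.
Total stopping distance = 53.229 + 84.680 = 137.909 m, vs 164 m available — it stops with 164 − 137.909 = 26.091 m to spare.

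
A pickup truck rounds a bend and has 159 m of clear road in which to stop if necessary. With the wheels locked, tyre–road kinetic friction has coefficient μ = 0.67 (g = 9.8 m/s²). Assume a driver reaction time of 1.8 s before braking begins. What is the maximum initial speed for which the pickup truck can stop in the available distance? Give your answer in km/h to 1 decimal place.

Maximum speed ≈ 127.4 km/h

a = μg = 0.67 × 9.8 = 6.566 m/s².
Stopping distance: v·t_r + v²/(2a) = 159 with t_r = 1.8 s and a = 6.566 m/s².
So v² + 23.638 v − 2087.99 = 0.
Positive root: v = −a·t_r + √((a·t_r)² + 2a·d) = −11.819 + √(139.689 + 2087.99) = 35.3793 m/s.
35.3793 m/s × 3.6 = 127.365 km/h.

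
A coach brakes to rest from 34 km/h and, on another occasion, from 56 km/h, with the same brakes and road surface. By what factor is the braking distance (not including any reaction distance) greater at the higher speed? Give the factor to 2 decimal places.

Braking distance d = v²/(2a), so with a fixed, d ∝ v².
Factor = (56/34)² = 1.6471² = 2.7129.

Factor ≈ 2.71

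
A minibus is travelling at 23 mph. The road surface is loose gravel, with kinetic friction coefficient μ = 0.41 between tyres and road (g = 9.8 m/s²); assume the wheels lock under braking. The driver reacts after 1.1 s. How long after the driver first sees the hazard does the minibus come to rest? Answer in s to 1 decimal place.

23 mph × 0.44704 = 10.2819 m/s.
a = μg = 0.41 × 9.8 = 4.018 m/s².
Braking time = v/a = 10.2819 / 4.018 = 2.559 s.
Total = 1.1 + 2.559 = 3.659 s.

Total time ≈ 3.7 s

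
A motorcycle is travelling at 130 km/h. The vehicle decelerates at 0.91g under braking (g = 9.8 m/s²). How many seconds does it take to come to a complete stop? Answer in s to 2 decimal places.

Braking time ≈ 4.05 s

130 km/h ÷ 3.6 = 36.1111 m/s.
a = 0.91 × 9.8 = 8.918 m/s².
Braking time = v/a = 36.1111 / 8.918 = 4.049 s.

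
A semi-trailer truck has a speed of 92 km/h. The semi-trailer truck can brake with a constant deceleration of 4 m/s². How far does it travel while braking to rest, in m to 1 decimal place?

Braking distance ≈ 81.6 m

92 km/h ÷ 3.6 = 25.5556 m/s.
Braking distance = v²/(2a) = 25.5556² / (2 × 4.000) = 653.089 / 8.000 = 81.636 m.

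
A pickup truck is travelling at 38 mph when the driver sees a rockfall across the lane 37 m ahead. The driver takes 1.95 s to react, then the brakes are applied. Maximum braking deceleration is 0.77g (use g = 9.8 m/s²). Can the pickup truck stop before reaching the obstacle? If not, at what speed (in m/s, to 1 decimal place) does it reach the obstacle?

38 mph × 0.44704 = 16.9875 m/s.
a = 0.77 × 9.8 = 7.546 m/s².
Reaction distance = 16.9875 × 1.95 = 33.126 m.
Braking distance needed to stop: v²/(2a) = 288.575 / 15.092 = 19.121 m, so total needed = 33.126 + 19.121 = 52.247 m > 37 m — it cannot stop.
Distance remaining when braking begins: 37 − 33.126 = 3.874 m.
v² = v₀² − 2a·d = 288.575 − 2 × 7.546 × 3.874 = 230.109 m²/s².
v = √230.109 = 15.169 m/s.

No — it strikes the obstacle at 15.2 m/s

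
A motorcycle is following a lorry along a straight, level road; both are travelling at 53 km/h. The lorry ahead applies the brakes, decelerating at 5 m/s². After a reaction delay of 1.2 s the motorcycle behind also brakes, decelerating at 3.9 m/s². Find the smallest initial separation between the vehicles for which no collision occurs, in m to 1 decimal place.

Minimum gap ≈ 23.8 m

53 km/h ÷ 3.6 = 14.7222 m/s.
Leader travels v²/(2a_L) = 216.743 / 10.000 = 21.674 m before stopping.
Follower covers v·t_r = 14.7222 × 1.2 = 17.667 m while reacting, then v²/(2a_F) = 216.743 / 7.800 = 27.788 m while braking, for a total of 17.667 + 27.788 = 45.455 m.
Since a_F ≤ a_L and the follower starts braking later, the follower is never slower than the leader, so the closest approach is when both have stopped.
Minimum gap = 45.455 − 21.674 = 23.781 m.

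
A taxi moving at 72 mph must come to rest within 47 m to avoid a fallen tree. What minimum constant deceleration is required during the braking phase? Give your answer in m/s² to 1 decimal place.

72 mph × 0.44704 = 32.1869 m/s.
v² = 2a·d ⇒ a = v²/(2d) = 32.1869² / (2 × 47.000) = 1035.997 / 94.000 = 11.0212 m/s².

Required deceleration ≈ 11.0 m/s²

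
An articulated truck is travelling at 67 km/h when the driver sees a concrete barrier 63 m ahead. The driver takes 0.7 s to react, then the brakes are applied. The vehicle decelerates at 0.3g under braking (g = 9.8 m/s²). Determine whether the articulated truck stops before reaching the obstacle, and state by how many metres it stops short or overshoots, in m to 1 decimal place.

No — it overshoots by 8.9 m

67 km/h ÷ 3.6 = 18.6111 m/s.
a = 0.3 × 9.8 = 2.940 m/s².
Reaction distance = 18.6111 × 0.7 = 13.028 m.
Braking distance = v²/(2a) = 346.373 / 5.880 = 58.907 m.
Total stopping distance = 13.028 + 58.907 = 71.935 m, vs 63 m available — it cannot stop in time and overshoots by 71.935 − 63 = 8.935 m.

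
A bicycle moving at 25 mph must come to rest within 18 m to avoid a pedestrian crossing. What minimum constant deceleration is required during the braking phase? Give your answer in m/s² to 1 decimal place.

Required deceleration ≈ 3.5 m/s²

25 mph × 0.44704 = 11.1760 m/s.
v² = 2a·d ⇒ a = v²/(2d) = 11.1760² / (2 × 18.000) = 124.903 / 36.000 = 3.4695 m/s².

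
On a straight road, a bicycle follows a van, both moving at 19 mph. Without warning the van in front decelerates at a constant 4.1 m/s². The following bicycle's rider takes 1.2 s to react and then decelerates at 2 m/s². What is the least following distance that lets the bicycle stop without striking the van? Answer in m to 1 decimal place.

19 mph × 0.44704 = 8.4938 m/s.
Leader travels v²/(2a_L) = 72.145 / 8.200 = 8.798 m before stopping.
Follower covers v·t_r = 8.4938 × 1.2 = 10.193 m while reacting, then v²/(2a_F) = 72.145 / 4.000 = 18.036 m while braking, for a total of 10.193 + 18.036 = 28.229 m.
Since a_F ≤ a_L and the follower starts braking later, the follower is never slower than the leader, so the closest approach is when both have stopped.
Minimum gap = 28.229 − 8.798 = 19.431 m.

Minimum gap ≈ 19.4 m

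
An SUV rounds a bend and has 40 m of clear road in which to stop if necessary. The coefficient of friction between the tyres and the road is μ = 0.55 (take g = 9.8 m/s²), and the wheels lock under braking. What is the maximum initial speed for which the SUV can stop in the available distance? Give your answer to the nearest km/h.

a = μg = 0.55 × 9.8 = 5.390 m/s².
v²/(2a) = d ⇒ v = √(2 × 5.390 × 40) = √431.20 = 20.7654 m/s.
20.7654 m/s × 3.6 = 74.755 km/h.

Maximum speed ≈ 75 km/h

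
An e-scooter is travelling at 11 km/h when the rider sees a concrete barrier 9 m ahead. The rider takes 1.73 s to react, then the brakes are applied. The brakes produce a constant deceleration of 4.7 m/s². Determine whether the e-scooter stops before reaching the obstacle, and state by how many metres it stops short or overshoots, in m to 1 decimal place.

Yes — it stops 2.7 m short of the obstacle

11 km/h ÷ 3.6 = 3.0556 m/s.
Reaction distance = 3.0556 × 1.73 = 5.286 m.
Braking distance = v²/(2a) = 9.337 / 9.400 = 0.993 m.
Total stopping distance = 5.286 + 0.993 = 6.279 m, vs 9 m available — it stops with 9 − 6.279 = 2.721 m to spare.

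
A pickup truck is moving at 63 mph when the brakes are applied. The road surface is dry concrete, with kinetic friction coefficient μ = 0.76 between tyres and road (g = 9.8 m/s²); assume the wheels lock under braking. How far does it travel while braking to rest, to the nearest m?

Braking distance ≈ 53 m

63 mph × 0.44704 = 28.1635 m/s.
a = μg = 0.76 × 9.8 = 7.448 m/s².
Braking distance = v²/(2a) = 28.1635² / (2 × 7.448) = 793.183 / 14.896 = 53.248 m.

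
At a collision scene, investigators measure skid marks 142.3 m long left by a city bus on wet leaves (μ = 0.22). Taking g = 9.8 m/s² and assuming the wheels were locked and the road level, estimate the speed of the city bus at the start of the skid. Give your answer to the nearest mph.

Initial speed ≈ 55 mph

Deceleration a = μg = 0.22 × 9.8 = 2.156 m/s².
v = √(2a·d) = √(2 × 2.156 × 142.3) = √613.598 = 24.7709 m/s.
= 24.7709 ÷ 0.44704 = 55.411 mph.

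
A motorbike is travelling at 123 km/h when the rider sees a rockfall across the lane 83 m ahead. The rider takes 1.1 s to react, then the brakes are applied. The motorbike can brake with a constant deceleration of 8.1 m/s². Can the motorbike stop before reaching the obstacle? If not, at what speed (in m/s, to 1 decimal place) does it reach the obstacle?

123 km/h ÷ 3.6 = 34.1667 m/s.
Reaction distance = 34.1667 × 1.1 = 37.583 m.
Braking distance needed to stop: v²/(2a) = 1167.363 / 16.200 = 72.059 m, so total needed = 37.583 + 72.059 = 109.642 m > 83 m — it cannot stop.
Distance remaining when braking begins: 83 − 37.583 = 45.417 m.
v² = v₀² − 2a·d = 1167.363 − 2 × 8.100 × 45.417 = 431.608 m²/s².
v = √431.608 = 20.775 m/s.

No — it strikes the obstacle at 20.8 m/s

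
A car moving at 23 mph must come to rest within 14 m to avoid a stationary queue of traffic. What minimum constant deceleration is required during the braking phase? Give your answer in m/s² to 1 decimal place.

Required deceleration ≈ 3.8 m/s²

23 mph × 0.44704 = 10.2819 m/s.
v² = 2a·d ⇒ a = v²/(2d) = 10.2819² / (2 × 14.000) = 105.717 / 28.000 = 3.7756 m/s².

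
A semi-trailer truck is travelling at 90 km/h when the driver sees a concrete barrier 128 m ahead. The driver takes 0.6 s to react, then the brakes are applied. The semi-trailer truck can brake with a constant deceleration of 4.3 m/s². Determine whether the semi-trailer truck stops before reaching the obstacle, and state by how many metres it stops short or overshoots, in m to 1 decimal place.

Yes — it stops 40.3 m short of the obstacle

90 km/h ÷ 3.6 = 25.0000 m/s.
Reaction distance = 25.0000 × 0.6 = 15.000 m.
Braking distance = v²/(2a) = 625.000 / 8.600 = 72.674 m.
Total stopping distance = 15.000 + 72.674 = 87.674 m, vs 128 m available — it stops with 128 − 87.674 = 40.326 m to spare.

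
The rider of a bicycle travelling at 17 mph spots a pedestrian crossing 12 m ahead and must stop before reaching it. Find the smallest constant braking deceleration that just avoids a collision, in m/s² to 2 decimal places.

Required deceleration ≈ 2.41 m/s²

17 mph × 0.44704 = 7.5997 m/s.
v² = 2a·d ⇒ a = v²/(2d) = 7.5997² / (2 × 12.000) = 57.755 / 24.000 = 2.4065 m/s².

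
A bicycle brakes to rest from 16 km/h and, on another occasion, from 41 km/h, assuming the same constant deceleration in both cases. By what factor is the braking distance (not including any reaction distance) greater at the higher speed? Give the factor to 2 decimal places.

Braking distance d = v²/(2a), so with a fixed, d ∝ v².
Factor = (41/16)² = 2.5625² = 6.5664.

Factor ≈ 6.57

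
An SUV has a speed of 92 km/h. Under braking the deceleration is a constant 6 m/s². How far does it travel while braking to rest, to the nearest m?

92 km/h ÷ 3.6 = 25.5556 m/s.
Braking distance = v²/(2a) = 25.5556² / (2 × 6.000) = 653.089 / 12.000 = 54.424 m.

Braking distance ≈ 54 m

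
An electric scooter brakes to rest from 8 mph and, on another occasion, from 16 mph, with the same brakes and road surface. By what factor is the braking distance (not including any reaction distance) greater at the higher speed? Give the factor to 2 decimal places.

Factor ≈ 4.00

Braking distance d = v²/(2a), so with a fixed, d ∝ v².
Factor = (16/8)² = 2.0000² = 4.0000.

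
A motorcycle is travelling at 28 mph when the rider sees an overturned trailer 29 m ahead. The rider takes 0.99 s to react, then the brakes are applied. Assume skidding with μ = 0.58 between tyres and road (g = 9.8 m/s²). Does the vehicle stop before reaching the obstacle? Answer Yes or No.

28 mph × 0.44704 = 12.5171 m/s.
a = μg = 0.58 × 9.8 = 5.684 m/s².
Reaction distance = 12.5171 × 0.99 = 12.392 m.
Braking distance = v²/(2a) = 156.678 / 11.368 = 13.782 m.
Total stopping distance = 12.392 + 13.782 = 26.174 m, vs 29 m available — it stops with 29 − 26.174 = 2.826 m to spare.

Yes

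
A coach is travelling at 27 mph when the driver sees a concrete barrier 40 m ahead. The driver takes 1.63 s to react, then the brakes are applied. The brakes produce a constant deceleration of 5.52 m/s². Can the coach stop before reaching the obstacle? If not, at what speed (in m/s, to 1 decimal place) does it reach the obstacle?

Yes — it stops about 7.1 m short of the obstacle, so it never reaches it

27 mph × 0.44704 = 12.0701 m/s.
Reaction distance = 12.0701 × 1.63 = 19.674 m.
Braking distance = v²/(2a) = 145.687 / 11.040 = 13.196 m.
Total stopping distance = 19.674 + 13.196 = 32.870 m, vs 40 m available — it stops with 40 − 32.870 = 7.130 m to spare.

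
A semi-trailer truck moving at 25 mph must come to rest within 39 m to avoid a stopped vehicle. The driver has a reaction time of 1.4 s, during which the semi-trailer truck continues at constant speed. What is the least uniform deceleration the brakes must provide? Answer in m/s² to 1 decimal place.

25 mph × 0.44704 = 11.1760 m/s.
Distance covered during reaction = 11.1760 × 1.4 = 15.646 m.
Distance available for braking: 39 − 15.646 = 23.354 m.
v² = 2a·d ⇒ a = v²/(2d) = 11.1760² / (2 × 23.354) = 124.903 / 46.708 = 2.6741 m/s².

Required deceleration ≈ 2.7 m/s²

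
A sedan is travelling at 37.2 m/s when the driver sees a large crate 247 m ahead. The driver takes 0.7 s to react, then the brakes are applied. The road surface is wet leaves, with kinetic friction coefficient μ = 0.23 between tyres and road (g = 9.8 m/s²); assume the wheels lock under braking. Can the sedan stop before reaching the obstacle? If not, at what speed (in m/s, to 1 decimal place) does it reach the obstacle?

No — it strikes the obstacle at 19.7 m/s

a = μg = 0.23 × 9.8 = 2.254 m/s².
Reaction distance = 37.2000 × 0.7 = 26.040 m.
Braking distance needed to stop: v²/(2a) = 1383.840 / 4.508 = 306.974 m, so total needed = 26.040 + 306.974 = 333.014 m > 247 m — it cannot stop.
Distance remaining when braking begins: 247 − 26.040 = 220.960 m.
v² = v₀² − 2a·d = 1383.840 − 2 × 2.254 × 220.960 = 387.752 m²/s².
v = √387.752 = 19.691 m/s.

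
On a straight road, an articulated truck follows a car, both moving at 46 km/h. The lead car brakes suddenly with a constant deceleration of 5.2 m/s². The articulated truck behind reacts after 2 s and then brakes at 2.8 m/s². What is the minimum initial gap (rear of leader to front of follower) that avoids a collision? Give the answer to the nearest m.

46 km/h ÷ 3.6 = 12.7778 m/s.
Leader travels v²/(2a_L) = 163.272 / 10.400 = 15.699 m before stopping.
Follower covers v·t_r = 12.7778 × 2 = 25.556 m while reacting, then v²/(2a_F) = 163.272 / 5.600 = 29.156 m while braking, for a total of 25.556 + 29.156 = 54.712 m.
Since a_F ≤ a_L and the follower starts braking later, the follower is never slower than the leader, so the closest approach is when both have stopped.
Minimum gap = 54.712 − 15.699 = 39.013 m.

Minimum gap ≈ 39 m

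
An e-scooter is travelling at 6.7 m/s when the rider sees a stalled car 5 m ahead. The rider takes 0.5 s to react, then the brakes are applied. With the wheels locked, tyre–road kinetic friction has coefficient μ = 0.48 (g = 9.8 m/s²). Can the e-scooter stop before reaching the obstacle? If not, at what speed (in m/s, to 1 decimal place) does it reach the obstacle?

No — it strikes the obstacle at 5.4 m/s

a = μg = 0.48 × 9.8 = 4.704 m/s².
Reaction distance = 6.7000 × 0.5 = 3.350 m.
Braking distance needed to stop: v²/(2a) = 44.890 / 9.408 = 4.771 m, so total needed = 3.350 + 4.771 = 8.121 m > 5 m — it cannot stop.
Distance remaining when braking begins: 5 − 3.350 = 1.650 m.
v² = v₀² − 2a·d = 44.890 − 2 × 4.704 × 1.650 = 29.367 m²/s².
v = √29.367 = 5.419 m/s.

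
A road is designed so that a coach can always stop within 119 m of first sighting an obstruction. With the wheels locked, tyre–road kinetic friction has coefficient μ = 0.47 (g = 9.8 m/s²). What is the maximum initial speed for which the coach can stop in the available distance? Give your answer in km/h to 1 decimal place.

Maximum speed ≈ 119.2 km/h

a = μg = 0.47 × 9.8 = 4.606 m/s².
v²/(2a) = d ⇒ v = √(2 × 4.606 × 119) = √1096.23 = 33.1094 m/s.
33.1094 m/s × 3.6 = 119.194 km/h.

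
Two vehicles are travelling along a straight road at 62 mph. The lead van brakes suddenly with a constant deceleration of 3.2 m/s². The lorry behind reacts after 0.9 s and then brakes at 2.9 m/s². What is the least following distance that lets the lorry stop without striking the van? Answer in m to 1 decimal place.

Minimum gap ≈ 37.4 m

62 mph × 0.44704 = 27.7165 m/s.
Leader travels v²/(2a_L) = 768.204 / 6.400 = 120.032 m before stopping.
Follower covers v·t_r = 27.7165 × 0.9 = 24.945 m while reacting, then v²/(2a_F) = 768.204 / 5.800 = 132.449 m while braking, for a total of 24.945 + 132.449 = 157.394 m.
Since a_F ≤ a_L and the follower starts braking later, the follower is never slower than the leader, so the closest approach is when both have stopped.
Minimum gap = 157.394 − 120.032 = 37.362 m.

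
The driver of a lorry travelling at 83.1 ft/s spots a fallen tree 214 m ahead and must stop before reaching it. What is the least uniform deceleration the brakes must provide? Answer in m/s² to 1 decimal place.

Required deceleration ≈ 1.5 m/s²

83.1 ft/s × 0.3048 = 25.3289 m/s.
v² = 2a·d ⇒ a = v²/(2d) = 25.3289² / (2 × 214.000) = 641.553 / 428.000 = 1.4990 m/s².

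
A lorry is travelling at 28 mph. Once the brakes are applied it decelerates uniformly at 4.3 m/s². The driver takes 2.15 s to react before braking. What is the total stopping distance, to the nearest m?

28 mph × 0.44704 = 12.5171 m/s.
Reaction distance = v·t_r = 12.5171 × 2.15 = 26.912 m.
Braking distance = v²/(2a) = 12.5171² / (2 × 4.300) = 156.678 / 8.600 = 18.218 m.
Total = 26.912 + 18.218 = 45.130 m.

Total stopping distance ≈ 45 m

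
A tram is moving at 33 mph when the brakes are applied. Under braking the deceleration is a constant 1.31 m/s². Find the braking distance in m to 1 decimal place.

Braking distance ≈ 83.1 m

33 mph × 0.44704 = 14.7523 m/s.
Braking distance = v²/(2a) = 14.7523² / (2 × 1.310) = 217.630 / 2.620 = 83.065 m.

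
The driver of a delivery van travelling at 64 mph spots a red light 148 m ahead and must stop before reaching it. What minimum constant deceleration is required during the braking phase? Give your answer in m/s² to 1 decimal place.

64 mph × 0.44704 = 28.6106 m/s.
v² = 2a·d ⇒ a = v²/(2d) = 28.6106² / (2 × 148.000) = 818.566 / 296.000 = 2.7654 m/s².

Required deceleration ≈ 2.8 m/s²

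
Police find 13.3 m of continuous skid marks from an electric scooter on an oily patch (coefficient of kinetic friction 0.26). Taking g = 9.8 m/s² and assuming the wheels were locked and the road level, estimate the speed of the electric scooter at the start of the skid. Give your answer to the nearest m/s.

Initial speed ≈ 8 m/s

Deceleration a = μg = 0.26 × 9.8 = 2.548 m/s².
v = √(2a·d) = √(2 × 2.548 × 13.3) = √67.777 = 8.2327 m/s.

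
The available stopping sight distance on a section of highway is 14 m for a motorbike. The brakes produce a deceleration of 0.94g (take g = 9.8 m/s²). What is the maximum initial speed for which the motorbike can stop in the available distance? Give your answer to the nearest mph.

a = 0.94 × 9.8 = 9.212 m/s².
v²/(2a) = d ⇒ v = √(2 × 9.212 × 14) = √257.94 = 16.0605 m/s.
16.0605 m/s ÷ 0.44704 = 35.926 mph.

Maximum speed ≈ 36 mph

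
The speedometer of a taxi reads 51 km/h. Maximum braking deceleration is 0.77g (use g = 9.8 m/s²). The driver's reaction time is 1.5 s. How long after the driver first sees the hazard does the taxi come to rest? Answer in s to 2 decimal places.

51 km/h ÷ 3.6 = 14.1667 m/s.
a = 0.77 × 9.8 = 7.546 m/s².
Braking time = v/a = 14.1667 / 7.546 = 1.877 s.
Total = 1.5 + 1.877 = 3.377 s.

Total time ≈ 3.38 s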